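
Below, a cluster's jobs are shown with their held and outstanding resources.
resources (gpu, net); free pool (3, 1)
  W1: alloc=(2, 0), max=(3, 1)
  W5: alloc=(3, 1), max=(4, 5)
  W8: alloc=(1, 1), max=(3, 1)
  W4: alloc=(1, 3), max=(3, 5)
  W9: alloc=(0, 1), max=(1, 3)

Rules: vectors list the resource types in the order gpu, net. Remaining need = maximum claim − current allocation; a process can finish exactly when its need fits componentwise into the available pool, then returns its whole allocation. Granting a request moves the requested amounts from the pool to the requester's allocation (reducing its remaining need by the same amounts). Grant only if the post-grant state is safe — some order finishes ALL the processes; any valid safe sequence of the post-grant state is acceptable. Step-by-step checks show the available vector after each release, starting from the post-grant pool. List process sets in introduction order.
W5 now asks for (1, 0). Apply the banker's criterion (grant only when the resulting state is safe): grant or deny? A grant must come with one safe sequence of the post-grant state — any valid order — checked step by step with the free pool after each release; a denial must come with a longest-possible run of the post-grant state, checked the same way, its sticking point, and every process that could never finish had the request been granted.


GRANT — the state after the grant stays safe, e.g. via W8, W1, W9, W4, W5.
Key observation: granting shrinks the pool to (2, 1), yet W8 still fits and the chain goes through.
Check on the post-grant state, step by step:
  pool = (2, 1)
  run W8 (needs (2, 0), free (2, 1)); after release of (1, 1) the pool is (3, 2)
  run W1 (needs (1, 1), free (3, 2)); after release of (2, 0) the pool is (5, 2)
  run W9 (needs (1, 2), free (5, 2)); after release of (0, 1) the pool is (5, 3)
  run W4 (needs (2, 2), free (5, 3)); after release of (1, 3) the pool is (6, 6)
  run W5 (needs (0, 4), free (6, 6)); after release of (4, 1) the pool is (10, 7)


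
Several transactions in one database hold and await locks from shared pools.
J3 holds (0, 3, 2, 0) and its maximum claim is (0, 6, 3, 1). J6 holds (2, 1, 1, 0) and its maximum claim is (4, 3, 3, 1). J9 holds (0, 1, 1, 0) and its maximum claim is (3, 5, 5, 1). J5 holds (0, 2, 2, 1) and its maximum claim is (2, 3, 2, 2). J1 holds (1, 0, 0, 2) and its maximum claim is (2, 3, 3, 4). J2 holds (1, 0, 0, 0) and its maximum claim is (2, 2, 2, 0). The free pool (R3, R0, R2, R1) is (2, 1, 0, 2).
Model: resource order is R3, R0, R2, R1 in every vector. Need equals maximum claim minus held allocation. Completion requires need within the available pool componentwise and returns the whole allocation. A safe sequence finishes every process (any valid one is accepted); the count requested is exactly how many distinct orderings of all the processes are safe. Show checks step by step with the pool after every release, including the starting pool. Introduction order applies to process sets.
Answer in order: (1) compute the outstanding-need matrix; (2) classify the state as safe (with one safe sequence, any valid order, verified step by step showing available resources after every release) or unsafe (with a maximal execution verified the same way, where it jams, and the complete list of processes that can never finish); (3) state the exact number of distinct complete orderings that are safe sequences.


(1) Need matrix, components ordered R3, R0, R2, R1:
  J3: (0, 3, 1, 1)
  J6: (2, 2, 2, 1)
  J9: (3, 4, 4, 1)
  J5: (2, 1, 0, 1)
  J1: (1, 3, 3, 2)
  J2: (1, 2, 2, 0)
(2) The state is SAFE; one workable sequence: J5, J3, J1, J6, J9, J2.
Key observation: the first exact fit in this order is J5 — it needs (2, 1, 0, 1) with (2, 1, 0, 2) free, meeting a requested resource to the last unit.
Check, step by step:
  pool = (2, 1, 0, 2)
  J5 needs (2, 1, 0, 1) <= (2, 1, 0, 2) -> finishes; pool += (0, 2, 2, 1) = (2, 3, 2, 3)
  J3 needs (0, 3, 1, 1) <= (2, 3, 2, 3) -> finishes; pool += (0, 3, 2, 0) = (2, 6, 4, 3)
  J1 needs (1, 3, 3, 2) <= (2, 6, 4, 3) -> finishes; pool += (1, 0, 0, 2) = (3, 6, 4, 5)
  J6 needs (2, 2, 2, 1) <= (3, 6, 4, 5) -> finishes; pool += (2, 1, 1, 0) = (5, 7, 5, 5)
  J9 needs (3, 4, 4, 1) <= (5, 7, 5, 5) -> finishes; pool += (0, 1, 1, 0) = (5, 8, 6, 5)
  J2 needs (1, 2, 2, 0) <= (5, 8, 6, 5) -> finishes; pool += (1, 0, 0, 0) = (6, 8, 6, 5)
(3) Precisely 39 of the possible complete orderings are safe sequences.


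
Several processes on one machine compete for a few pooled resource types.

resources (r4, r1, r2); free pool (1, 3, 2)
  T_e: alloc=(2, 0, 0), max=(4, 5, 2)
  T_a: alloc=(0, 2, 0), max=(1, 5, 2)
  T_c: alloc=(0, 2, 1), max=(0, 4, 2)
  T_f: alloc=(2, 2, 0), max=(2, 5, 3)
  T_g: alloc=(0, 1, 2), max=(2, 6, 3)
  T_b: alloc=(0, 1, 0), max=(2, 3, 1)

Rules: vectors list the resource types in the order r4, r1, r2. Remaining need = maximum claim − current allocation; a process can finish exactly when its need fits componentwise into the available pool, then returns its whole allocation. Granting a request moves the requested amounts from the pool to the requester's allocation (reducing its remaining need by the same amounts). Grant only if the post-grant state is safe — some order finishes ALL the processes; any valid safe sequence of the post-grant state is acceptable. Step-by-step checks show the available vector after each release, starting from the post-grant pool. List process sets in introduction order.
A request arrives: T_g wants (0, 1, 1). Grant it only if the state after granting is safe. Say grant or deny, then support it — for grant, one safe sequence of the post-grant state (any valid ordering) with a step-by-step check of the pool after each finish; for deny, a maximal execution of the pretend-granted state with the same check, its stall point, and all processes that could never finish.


DENY: after the grant no complete ordering would exist.
Key observation: after T_c, T_a the pool peaks at (1, 6, 2), and each blocked process is short somewhere: T_e on r4; T_f on r2; T_g on r4; T_b on r4.
After a pretend grant, a maximal execution: T_c, T_a — then nothing else fits. Walking it through:
  pool = (1, 2, 1)
  T_c: need (0, 2, 1) fits (1, 2, 1); releases (0, 2, 1), pool now (1, 4, 2)
  T_a: need (1, 3, 2) fits (1, 4, 2); releases (0, 2, 0), pool now (1, 6, 2)
  T_e still needs (2, 5, 2) but only (1, 6, 2) is free — short on r4
  T_f still needs (0, 3, 3) but only (1, 6, 2) is free — short on r2
  T_g still needs (2, 4, 0) but only (1, 6, 2) is free — short on r4
  T_b still needs (2, 2, 1) but only (1, 6, 2) is free — short on r4
Processes that could never finish after the grant: T_e, T_f, T_g and T_b.


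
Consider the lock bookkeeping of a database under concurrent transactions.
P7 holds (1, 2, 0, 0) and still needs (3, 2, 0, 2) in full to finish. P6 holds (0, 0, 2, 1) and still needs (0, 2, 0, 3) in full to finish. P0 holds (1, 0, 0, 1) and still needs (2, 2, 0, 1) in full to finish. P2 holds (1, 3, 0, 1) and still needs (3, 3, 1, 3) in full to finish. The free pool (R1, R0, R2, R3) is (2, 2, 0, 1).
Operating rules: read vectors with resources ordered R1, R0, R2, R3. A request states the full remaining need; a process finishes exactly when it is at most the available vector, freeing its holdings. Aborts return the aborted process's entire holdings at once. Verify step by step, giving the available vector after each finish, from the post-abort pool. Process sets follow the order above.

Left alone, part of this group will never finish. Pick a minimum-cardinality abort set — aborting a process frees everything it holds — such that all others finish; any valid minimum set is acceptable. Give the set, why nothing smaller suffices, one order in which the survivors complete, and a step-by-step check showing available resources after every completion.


The answer: abort P6.
Key observation: P2 had no path to completion before; after the abort of P6 ((0, 0, 2, 1) returned), step 3 is where it fits.
Why nothing smaller works: aborting no one leaves the state deadlocked as given.
The survivors complete as P0, P7, P2. Walking it through (starting from the post-abort pool):
  pool = (2, 2, 2, 2)
  P0: need (2, 2, 0, 1) fits (2, 2, 2, 2); releases (1, 0, 0, 1), pool now (3, 2, 2, 3)
  P7: need (3, 2, 0, 2) fits (3, 2, 2, 3); releases (1, 2, 0, 0), pool now (4, 4, 2, 3)
  P2: need (3, 3, 1, 3) fits (4, 4, 2, 3); releases (1, 3, 0, 1), pool now (5, 7, 2, 4)


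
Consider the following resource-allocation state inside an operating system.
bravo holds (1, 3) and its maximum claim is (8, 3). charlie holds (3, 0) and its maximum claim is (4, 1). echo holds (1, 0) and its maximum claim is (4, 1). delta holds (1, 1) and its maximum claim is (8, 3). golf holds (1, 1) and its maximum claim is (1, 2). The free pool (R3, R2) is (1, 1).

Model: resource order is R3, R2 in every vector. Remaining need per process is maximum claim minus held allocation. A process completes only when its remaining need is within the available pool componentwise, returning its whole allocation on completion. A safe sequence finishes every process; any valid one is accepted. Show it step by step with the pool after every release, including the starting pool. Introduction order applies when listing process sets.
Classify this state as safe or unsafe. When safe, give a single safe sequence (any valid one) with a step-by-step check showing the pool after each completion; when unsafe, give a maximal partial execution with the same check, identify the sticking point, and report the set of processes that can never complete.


UNSAFE — no complete ordering exists.
Key observation: once charlie, golf, echo finish, the pool peaks at (6, 2) — and every remaining process still needs more R3 than that.
The run charlie, golf, echo cannot be extended any further. Step-by-step check:
  pool = (1, 1)
  charlie needs (1, 1) <= (1, 1) -> finishes; pool += (3, 0) = (4, 1)
  golf needs (0, 1) <= (4, 1) -> finishes; pool += (1, 1) = (5, 2)
  echo needs (3, 1) <= (5, 2) -> finishes; pool += (1, 0) = (6, 2)
  bravo cannot run: need (7, 0) vs free (6, 2) (insufficient R3)
  delta cannot run: need (7, 2) vs free (6, 2) (insufficient R3)
Processes that can never finish: bravo and delta.


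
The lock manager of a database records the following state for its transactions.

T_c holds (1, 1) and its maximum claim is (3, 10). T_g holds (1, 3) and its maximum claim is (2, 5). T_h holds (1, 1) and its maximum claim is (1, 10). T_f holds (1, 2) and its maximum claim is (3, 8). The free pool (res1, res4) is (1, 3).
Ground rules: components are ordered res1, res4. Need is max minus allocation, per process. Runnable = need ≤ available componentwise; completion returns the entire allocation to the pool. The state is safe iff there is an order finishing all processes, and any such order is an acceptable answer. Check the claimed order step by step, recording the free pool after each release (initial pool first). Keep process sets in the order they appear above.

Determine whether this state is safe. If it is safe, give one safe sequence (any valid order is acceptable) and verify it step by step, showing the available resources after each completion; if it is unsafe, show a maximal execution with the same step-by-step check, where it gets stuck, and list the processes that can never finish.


UNSAFE.
Key observation: no order helps: past T_g, T_f, the free pool tops out at (3, 8), below what each blocked process needs in res4.
Going as far as possible: T_g, T_f; after that, nothing fits. Walking it through:
  pool = (1, 3)
  T_g needs (1, 2) <= (1, 3) -> finishes; pool += (1, 3) = (2, 6)
  T_f needs (2, 6) <= (2, 6) -> finishes; pool += (1, 2) = (3, 8)
  T_c cannot run: need (2, 9) vs free (3, 8) (insufficient res4)
  T_h cannot run: need (0, 9) vs free (3, 8) (insufficient res4)
Never able to finish: T_c and T_h.


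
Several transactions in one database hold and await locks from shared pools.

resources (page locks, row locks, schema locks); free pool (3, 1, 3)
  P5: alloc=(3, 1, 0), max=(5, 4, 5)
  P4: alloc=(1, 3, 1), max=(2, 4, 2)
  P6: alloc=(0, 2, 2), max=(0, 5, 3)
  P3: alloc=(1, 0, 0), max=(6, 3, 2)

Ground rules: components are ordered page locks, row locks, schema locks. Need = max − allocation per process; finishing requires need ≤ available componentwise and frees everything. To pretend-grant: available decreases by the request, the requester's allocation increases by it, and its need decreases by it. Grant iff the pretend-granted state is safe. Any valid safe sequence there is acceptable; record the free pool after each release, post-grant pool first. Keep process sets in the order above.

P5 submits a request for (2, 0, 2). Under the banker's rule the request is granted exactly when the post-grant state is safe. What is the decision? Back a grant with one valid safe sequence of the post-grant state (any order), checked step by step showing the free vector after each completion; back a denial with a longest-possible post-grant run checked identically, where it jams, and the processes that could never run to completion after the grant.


GRANT: granting preserves safety; a valid post-grant sequence is P4, P6, P5, P3.
Key observation: (1, 1, 1) free after granting still covers P4 first, and each release covers the next.
Verifying the post-grant state step by step:
  pool = (1, 1, 1)
  run P4 (needs (1, 1, 1), free (1, 1, 1)); after release of (1, 3, 1) the pool is (2, 4, 2)
  run P6 (needs (0, 3, 1), free (2, 4, 2)); after release of (0, 2, 2) the pool is (2, 6, 4)
  run P5 (needs (0, 3, 3), free (2, 6, 4)); after release of (5, 1, 2) the pool is (7, 7, 6)
  run P3 (needs (5, 3, 2), free (7, 7, 6)); after release of (1, 0, 0) the pool is (8, 7, 6)


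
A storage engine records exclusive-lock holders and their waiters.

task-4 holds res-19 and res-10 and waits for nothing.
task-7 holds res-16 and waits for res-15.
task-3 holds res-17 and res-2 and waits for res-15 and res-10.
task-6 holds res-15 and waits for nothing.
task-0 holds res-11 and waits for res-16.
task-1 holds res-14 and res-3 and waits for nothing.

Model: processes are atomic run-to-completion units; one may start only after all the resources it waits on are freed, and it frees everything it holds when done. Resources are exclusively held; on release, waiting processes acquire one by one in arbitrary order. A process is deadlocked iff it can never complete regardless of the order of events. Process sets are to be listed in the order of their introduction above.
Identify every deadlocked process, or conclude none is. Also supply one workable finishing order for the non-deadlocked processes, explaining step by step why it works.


No process is deadlocked.
Key observation: no waiting chain loops back on itself — every chain ends at a process that waits on nothing, so everyone eventually runs.
A valid finishing order for the others: task-6, task-7, task-1, task-0, task-4, task-3.
Verifying each step:
  task-6 waits on nothing -> runs at once and releases res-15
  run task-7 (all its waits — res-15 — are resolved); releases res-16
  task-1 waits on nothing -> runs at once and releases res-14 and res-3
  run task-0 (all its waits — res-16 — are resolved); releases res-11
  task-4 waits on nothing -> runs at once and releases res-19 and res-10
  run task-3 (all its waits — res-15 and res-10 — are resolved); releases res-17 and res-2


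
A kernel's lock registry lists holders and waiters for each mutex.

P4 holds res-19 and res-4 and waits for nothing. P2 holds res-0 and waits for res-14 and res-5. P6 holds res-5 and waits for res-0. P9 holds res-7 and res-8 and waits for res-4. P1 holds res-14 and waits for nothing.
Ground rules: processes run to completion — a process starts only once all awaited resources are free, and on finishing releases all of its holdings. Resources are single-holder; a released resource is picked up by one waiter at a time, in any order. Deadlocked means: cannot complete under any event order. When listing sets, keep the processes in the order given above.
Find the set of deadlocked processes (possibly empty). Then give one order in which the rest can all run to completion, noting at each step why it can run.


Deadlocked set: P2 and P6.
Key observation: the knot is the closed ring of waits P2 -> P6 -> P2; no other process is dragged down with it.
The rest can finish in the order P4, P9, P1.
Step-by-step check:
  P4: no waits; runs immediately, freeing res-19 and res-4
  P9 waits on res-4 — all released -> runs and releases res-7 and res-8
  P1: no waits; runs immediately, freeing res-14


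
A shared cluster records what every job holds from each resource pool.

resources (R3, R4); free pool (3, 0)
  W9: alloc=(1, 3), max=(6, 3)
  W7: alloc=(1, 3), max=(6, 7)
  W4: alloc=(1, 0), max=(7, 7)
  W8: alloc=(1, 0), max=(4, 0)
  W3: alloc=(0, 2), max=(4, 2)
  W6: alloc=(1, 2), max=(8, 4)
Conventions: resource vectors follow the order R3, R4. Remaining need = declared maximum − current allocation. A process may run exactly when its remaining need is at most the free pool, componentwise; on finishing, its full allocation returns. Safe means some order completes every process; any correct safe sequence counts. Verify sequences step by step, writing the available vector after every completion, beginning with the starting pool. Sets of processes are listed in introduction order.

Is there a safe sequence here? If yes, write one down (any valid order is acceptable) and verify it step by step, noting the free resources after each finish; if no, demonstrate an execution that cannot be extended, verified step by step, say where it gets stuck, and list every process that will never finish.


UNSAFE.
Key observation: R3 is the bottleneck — with W8, W3 done the pool holds (4, 2), short of every remaining need.
Going as far as possible: W8, W3; after that, nothing fits. Walking it through:
  pool = (3, 0)
  W8 needs (3, 0) <= (3, 0) -> finishes; pool += (1, 0) = (4, 0)
  W3 needs (4, 0) <= (4, 0) -> finishes; pool += (0, 2) = (4, 2)
  W9 cannot run: need (5, 0) vs free (4, 2) (insufficient R3)
  W7 cannot run: need (5, 4) vs free (4, 2) (insufficient R3 and R4)
  W4 cannot run: need (6, 7) vs free (4, 2) (insufficient R3 and R4)
  W6 cannot run: need (7, 2) vs free (4, 2) (insufficient R3)
Never able to finish: W9, W7, W4 and W6.


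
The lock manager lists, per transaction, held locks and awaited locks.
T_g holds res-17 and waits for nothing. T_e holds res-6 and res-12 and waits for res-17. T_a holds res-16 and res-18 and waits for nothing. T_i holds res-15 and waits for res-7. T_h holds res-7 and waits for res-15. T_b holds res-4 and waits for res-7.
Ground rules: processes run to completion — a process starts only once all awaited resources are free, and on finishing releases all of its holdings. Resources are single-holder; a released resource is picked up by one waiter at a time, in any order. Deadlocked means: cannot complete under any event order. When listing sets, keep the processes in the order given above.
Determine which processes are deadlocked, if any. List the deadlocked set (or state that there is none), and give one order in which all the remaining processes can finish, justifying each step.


Deadlocked set: T_i, T_h and T_b.
Key observation: the knot is the closed ring of waits T_i -> T_h -> T_i; T_b waits into the deadlock from upstream.
The rest can finish in the order T_a, T_g, T_e.
Walking it through:
  run T_a (it waits on nothing); releases res-16 and res-18
  run T_g (it waits on nothing); releases res-17
  T_e: everything it awaited (res-17) is free; runs, freeing res-6 and res-12


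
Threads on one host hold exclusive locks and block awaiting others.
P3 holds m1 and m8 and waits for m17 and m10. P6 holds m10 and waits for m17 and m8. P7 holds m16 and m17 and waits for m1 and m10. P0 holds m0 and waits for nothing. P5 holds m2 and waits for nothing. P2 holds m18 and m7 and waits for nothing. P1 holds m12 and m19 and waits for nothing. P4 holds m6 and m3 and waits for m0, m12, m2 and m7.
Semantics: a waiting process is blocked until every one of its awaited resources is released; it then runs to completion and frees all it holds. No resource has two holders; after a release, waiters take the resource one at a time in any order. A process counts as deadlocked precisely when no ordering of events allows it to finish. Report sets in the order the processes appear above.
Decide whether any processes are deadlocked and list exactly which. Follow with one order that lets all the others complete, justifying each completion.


Deadlocked set: P3, P6 and P7.
Key observation: the wait chain closes on itself along P3 -> P6 -> P3; P7 is caught in further circular waits.
The rest can finish in the order P2, P0, P1, P5, P4.
Verifying each step:
  run P2 (it waits on nothing); releases m18 and m7
  run P0 (it waits on nothing); releases m0
  run P1 (it waits on nothing); releases m12 and m19
  run P5 (it waits on nothing); releases m2
  P4 waits on m0, m12, m2 and m7 — all released -> runs and releases m6 and m3


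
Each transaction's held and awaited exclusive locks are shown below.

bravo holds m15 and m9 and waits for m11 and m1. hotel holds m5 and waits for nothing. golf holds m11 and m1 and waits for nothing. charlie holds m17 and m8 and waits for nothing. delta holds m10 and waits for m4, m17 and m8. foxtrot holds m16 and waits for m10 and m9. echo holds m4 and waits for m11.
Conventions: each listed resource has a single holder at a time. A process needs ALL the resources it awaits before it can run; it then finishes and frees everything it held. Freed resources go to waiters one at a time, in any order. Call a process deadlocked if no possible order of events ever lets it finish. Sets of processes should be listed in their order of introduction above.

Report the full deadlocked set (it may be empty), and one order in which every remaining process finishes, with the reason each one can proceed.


Nothing here is deadlocked.
Key observation: the waits form no ring: some process can always run, and its releases unblock the others one by one.
A valid finishing order for the others: golf, bravo, hotel, charlie, echo, delta, foxtrot.
Step-by-step check:
  golf waits on nothing -> runs at once and releases m11 and m1
  bravo: everything it awaited (m11 and m1) is free; runs, freeing m15 and m9
  hotel waits on nothing -> runs at once and releases m5
  charlie waits on nothing -> runs at once and releases m17 and m8
  echo: everything it awaited (m11) is free; runs, freeing m4
  delta: everything it awaited (m4, m17 and m8) is free; runs, freeing m10
  foxtrot: everything it awaited (m10 and m9) is free; runs, freeing m16


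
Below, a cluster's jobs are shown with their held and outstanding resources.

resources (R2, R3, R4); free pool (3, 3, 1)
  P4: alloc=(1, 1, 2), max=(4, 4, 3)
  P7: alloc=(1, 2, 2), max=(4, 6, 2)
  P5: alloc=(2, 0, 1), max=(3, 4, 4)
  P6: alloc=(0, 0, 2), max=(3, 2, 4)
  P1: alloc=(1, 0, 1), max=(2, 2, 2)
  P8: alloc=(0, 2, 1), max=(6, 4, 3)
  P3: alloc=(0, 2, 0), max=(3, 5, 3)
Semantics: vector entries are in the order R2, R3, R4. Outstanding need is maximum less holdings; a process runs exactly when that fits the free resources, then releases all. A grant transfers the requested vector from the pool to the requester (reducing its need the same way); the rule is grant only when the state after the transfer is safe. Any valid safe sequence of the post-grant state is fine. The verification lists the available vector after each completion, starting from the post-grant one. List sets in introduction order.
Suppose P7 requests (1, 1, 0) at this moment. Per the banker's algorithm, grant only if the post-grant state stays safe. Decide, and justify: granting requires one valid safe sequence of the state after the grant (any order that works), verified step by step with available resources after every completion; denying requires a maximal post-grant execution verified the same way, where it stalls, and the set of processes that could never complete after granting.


DENY — the pretend-granted state is unsafe.
Key observation: after P1, P6 the pool peaks at (3, 2, 4), and each blocked process is short somewhere: P4 on R3; P7 on R3; P5 on R3; P8 on R2; P3 on R3.
Pretend the grant happened; the run P1, P6 goes as far as possible. Walking it through:
  pool = (2, 2, 1)
  P1 needs (1, 2, 1) <= (2, 2, 1) -> finishes; pool += (1, 0, 1) = (3, 2, 2)
  P6 needs (3, 2, 2) <= (3, 2, 2) -> finishes; pool += (0, 0, 2) = (3, 2, 4)
  P4 still needs (3, 3, 1) but only (3, 2, 4) is free — short on R3
  P7 still needs (2, 3, 0) but only (3, 2, 4) is free — short on R3
  P5 still needs (1, 4, 3) but only (3, 2, 4) is free — short on R3
  P8 still needs (6, 2, 2) but only (3, 2, 4) is free — short on R2
  P3 still needs (3, 3, 3) but only (3, 2, 4) is free — short on R3
Processes that could never finish after the grant: P4, P7, P5, P8 and P3.


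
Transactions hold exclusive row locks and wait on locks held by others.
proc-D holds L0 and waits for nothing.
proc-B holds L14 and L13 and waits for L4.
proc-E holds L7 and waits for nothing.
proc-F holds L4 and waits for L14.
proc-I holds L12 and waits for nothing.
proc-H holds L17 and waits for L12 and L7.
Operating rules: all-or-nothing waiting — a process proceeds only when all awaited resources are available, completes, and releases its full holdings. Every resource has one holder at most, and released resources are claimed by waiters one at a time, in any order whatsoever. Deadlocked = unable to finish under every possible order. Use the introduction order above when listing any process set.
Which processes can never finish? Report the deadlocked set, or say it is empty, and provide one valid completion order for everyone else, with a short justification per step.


Deadlocked set: proc-B and proc-F.
Key observation: the cycle proc-B -> proc-F -> proc-B can never break — each member waits on the next; no other process is dragged down with it.
The rest can finish in the order proc-E, proc-D, proc-I, proc-H.
Check, step by step:
  proc-E: no waits; runs immediately, freeing L7
  proc-D: no waits; runs immediately, freeing L0
  proc-I: no waits; runs immediately, freeing L12
  proc-H waits on L12 and L7 — all released -> runs and releases L17


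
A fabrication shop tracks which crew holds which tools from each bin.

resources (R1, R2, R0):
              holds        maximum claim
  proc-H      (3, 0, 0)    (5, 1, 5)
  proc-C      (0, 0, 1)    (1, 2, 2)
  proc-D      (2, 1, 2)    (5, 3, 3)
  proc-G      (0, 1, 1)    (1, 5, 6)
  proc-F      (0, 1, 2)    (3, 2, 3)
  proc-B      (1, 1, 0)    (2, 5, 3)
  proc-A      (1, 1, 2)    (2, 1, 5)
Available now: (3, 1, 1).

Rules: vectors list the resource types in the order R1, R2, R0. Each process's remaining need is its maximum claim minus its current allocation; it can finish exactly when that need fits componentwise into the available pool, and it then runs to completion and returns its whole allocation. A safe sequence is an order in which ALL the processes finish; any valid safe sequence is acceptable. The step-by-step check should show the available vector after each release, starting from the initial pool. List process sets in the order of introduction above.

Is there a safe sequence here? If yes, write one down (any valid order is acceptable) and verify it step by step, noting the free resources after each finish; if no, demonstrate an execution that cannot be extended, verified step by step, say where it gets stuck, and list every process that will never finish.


SAFE, for example via the order proc-F, proc-D, proc-A, proc-B, proc-G, proc-H, proc-C.
Key observation: at proc-F the run first touches a limit — (3, 1, 1) against (3, 1, 1), exact on a resource it actually requests.
Walking it through:
  pool = (3, 1, 1)
  proc-F needs (3, 1, 1) <= (3, 1, 1) -> finishes; pool += (0, 1, 2) = (3, 2, 3)
  proc-D needs (3, 2, 1) <= (3, 2, 3) -> finishes; pool += (2, 1, 2) = (5, 3, 5)
  proc-A needs (1, 0, 3) <= (5, 3, 5) -> finishes; pool += (1, 1, 2) = (6, 4, 7)
  proc-B needs (1, 4, 3) <= (6, 4, 7) -> finishes; pool += (1, 1, 0) = (7, 5, 7)
  proc-G needs (1, 4, 5) <= (7, 5, 7) -> finishes; pool += (0, 1, 1) = (7, 6, 8)
  proc-H needs (2, 1, 5) <= (7, 6, 8) -> finishes; pool += (3, 0, 0) = (10, 6, 8)
  proc-C needs (1, 2, 1) <= (10, 6, 8) -> finishes; pool += (0, 0, 1) = (10, 6, 9)


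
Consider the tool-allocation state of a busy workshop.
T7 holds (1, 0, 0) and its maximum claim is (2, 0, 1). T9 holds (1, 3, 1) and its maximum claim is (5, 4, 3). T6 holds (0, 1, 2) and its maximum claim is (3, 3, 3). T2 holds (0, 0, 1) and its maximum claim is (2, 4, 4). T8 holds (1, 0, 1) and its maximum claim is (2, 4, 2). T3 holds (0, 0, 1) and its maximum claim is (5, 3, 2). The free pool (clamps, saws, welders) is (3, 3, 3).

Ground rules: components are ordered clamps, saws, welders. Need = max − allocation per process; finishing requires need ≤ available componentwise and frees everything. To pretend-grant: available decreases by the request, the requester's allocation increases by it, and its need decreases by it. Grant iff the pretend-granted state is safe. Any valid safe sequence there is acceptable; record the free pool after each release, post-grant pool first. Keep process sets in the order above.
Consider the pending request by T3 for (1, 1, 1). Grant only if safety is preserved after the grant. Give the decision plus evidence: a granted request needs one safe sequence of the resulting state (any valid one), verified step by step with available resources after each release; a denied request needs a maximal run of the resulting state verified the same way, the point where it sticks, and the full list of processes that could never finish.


DENY — the pretend-granted state is unsafe.
Key observation: after T7, T6 the pool peaks at (3, 3, 4), and each blocked process is short somewhere: T9 on clamps; T2 on saws; T8 on saws; T3 on clamps.
On the post-grant state, T7, T6 is a maximal run — nothing extends it. Step-by-step check:
  pool = (2, 2, 2)
  T7 needs (1, 0, 1) <= (2, 2, 2) -> finishes; pool += (1, 0, 0) = (3, 2, 2)
  T6 needs (3, 2, 1) <= (3, 2, 2) -> finishes; pool += (0, 1, 2) = (3, 3, 4)
  blocked: T9 wants (4, 1, 2), pool (3, 3, 4) — not enough clamps
  blocked: T2 wants (2, 4, 3), pool (3, 3, 4) — not enough saws
  blocked: T8 wants (1, 4, 1), pool (3, 3, 4) — not enough saws
  blocked: T3 wants (4, 2, 0), pool (3, 3, 4) — not enough clamps
Processes that could never finish after the grant: T9, T2, T8 and T3.


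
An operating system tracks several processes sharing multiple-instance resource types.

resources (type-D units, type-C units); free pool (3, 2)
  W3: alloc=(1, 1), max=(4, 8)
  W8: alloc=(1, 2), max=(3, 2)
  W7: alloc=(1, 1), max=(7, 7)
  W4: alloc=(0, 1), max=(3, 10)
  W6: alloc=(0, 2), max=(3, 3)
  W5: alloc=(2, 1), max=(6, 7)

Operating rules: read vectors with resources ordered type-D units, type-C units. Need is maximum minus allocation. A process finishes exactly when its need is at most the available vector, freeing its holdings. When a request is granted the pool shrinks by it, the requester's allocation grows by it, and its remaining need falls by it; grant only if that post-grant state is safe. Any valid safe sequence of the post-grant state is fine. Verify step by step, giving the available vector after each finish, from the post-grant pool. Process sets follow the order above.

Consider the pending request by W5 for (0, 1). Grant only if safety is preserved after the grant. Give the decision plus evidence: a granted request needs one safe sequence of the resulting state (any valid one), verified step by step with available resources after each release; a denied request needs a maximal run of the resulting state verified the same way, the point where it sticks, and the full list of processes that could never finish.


GRANT — the state after the grant stays safe, e.g. via W6, W8, W5, W3, W7, W4.
Key observation: (3, 1) free after granting still covers W6 first, and each release covers the next.
Verifying the post-grant state step by step:
  pool = (3, 1)
  W6: need (3, 1) fits (3, 1); releases (0, 2), pool now (3, 3)
  W8: need (2, 0) fits (3, 3); releases (1, 2), pool now (4, 5)
  W5: need (4, 5) fits (4, 5); releases (2, 2), pool now (6, 7)
  W3: need (3, 7) fits (6, 7); releases (1, 1), pool now (7, 8)
  W7: need (6, 6) fits (7, 8); releases (1, 1), pool now (8, 9)
  W4: need (3, 9) fits (8, 9); releases (0, 1), pool now (8, 10)


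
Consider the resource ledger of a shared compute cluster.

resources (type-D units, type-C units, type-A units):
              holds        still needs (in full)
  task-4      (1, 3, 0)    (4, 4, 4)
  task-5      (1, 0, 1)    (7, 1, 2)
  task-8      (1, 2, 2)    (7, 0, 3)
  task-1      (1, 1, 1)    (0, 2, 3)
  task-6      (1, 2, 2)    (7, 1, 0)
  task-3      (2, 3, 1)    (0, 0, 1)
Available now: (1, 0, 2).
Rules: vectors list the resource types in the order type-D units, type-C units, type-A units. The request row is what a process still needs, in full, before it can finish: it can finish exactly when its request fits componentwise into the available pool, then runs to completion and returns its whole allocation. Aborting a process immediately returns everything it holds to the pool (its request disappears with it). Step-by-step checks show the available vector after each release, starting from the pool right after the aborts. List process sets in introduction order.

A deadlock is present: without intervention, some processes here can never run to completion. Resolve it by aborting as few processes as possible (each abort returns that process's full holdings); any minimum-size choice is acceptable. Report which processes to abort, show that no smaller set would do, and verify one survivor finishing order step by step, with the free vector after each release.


The answer: abort task-5 and task-8.
Key observation: task-6 was stuck for good until task-5 and task-8 gave back (2, 2, 3); in the order shown it finishes at step 4.
Minimality, checking each single-abort alternative: task-4 alone leaves task-5 blocked (short on type-D units); task-5 alone leaves task-8 blocked (short on type-D units); task-8 alone leaves task-5 blocked (short on type-D units); task-1 alone leaves task-5 blocked (short on type-D units); task-6 alone leaves task-5 blocked (short on type-D units); task-3 alone leaves task-5 blocked (short on type-D units).
Survivors finish in the order: task-1, task-3, task-4, task-6. Verifying each step (pool after the aborts first):
  pool = (3, 2, 5)
  run task-1 (needs (0, 2, 3), free (3, 2, 5)); after release of (1, 1, 1) the pool is (4, 3, 6)
  run task-3 (needs (0, 0, 1), free (4, 3, 6)); after release of (2, 3, 1) the pool is (6, 6, 7)
  run task-4 (needs (4, 4, 4), free (6, 6, 7)); after release of (1, 3, 0) the pool is (7, 9, 7)
  run task-6 (needs (7, 1, 0), free (7, 9, 7)); after release of (1, 2, 2) the pool is (8, 11, 9)


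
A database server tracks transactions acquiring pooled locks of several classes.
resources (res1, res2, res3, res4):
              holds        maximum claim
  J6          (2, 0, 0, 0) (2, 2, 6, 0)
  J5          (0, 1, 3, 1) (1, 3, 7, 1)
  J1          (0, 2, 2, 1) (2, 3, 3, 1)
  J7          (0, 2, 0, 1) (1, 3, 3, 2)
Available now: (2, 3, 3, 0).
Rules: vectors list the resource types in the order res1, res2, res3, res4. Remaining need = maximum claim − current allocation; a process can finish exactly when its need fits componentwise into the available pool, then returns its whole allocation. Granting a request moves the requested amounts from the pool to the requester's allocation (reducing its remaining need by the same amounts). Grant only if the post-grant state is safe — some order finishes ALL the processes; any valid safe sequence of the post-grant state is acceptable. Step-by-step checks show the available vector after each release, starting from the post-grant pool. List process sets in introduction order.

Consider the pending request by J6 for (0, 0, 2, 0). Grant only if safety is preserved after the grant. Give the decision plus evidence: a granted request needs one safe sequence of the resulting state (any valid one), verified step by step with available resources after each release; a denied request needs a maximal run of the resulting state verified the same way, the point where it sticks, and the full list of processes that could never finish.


DENY — the pretend-granted state is unsafe.
Key observation: the wall is res3: completing J1, J7 brings the pool only to (2, 7, 3, 2), and all the rest need more.
On the post-grant state, J1, J7 is a maximal run — nothing extends it. Verifying each step:
  pool = (2, 3, 1, 0)
  J1: need (2, 1, 1, 0) fits (2, 3, 1, 0); releases (0, 2, 2, 1), pool now (2, 5, 3, 1)
  J7: need (1, 1, 3, 1) fits (2, 5, 3, 1); releases (0, 2, 0, 1), pool now (2, 7, 3, 2)
  J6 still needs (0, 2, 4, 0) but only (2, 7, 3, 2) is free — short on res3
  J5 still needs (1, 2, 4, 0) but only (2, 7, 3, 2) is free — short on res3
Post-grant, the permanently blocked set is J6 and J5.


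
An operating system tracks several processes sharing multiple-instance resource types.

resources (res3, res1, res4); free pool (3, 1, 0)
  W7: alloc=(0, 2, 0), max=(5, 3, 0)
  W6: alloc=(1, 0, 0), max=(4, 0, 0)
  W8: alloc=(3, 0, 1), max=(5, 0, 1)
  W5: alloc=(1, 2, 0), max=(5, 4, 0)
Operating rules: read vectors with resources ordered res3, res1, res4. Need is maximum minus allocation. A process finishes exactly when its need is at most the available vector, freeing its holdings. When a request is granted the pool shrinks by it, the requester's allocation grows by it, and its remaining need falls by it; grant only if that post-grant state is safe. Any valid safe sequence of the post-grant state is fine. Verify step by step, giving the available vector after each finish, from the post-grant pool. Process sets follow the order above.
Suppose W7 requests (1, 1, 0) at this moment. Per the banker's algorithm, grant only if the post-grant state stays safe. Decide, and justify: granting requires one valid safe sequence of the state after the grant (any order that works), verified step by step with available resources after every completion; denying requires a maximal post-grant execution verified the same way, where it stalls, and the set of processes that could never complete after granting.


GRANT: granting preserves safety; a valid post-grant sequence is W8, W7, W6, W5.
Key observation: after the grant the pool drops to (2, 0, 0), which still lets W8 finish first and unwind the rest.
Step-by-step check of the post-grant state:
  pool = (2, 0, 0)
  W8: need (2, 0, 0) fits (2, 0, 0); releases (3, 0, 1), pool now (5, 0, 1)
  W7: need (4, 0, 0) fits (5, 0, 1); releases (1, 3, 0), pool now (6, 3, 1)
  W6: need (3, 0, 0) fits (6, 3, 1); releases (1, 0, 0), pool now (7, 3, 1)
  W5: need (4, 2, 0) fits (7, 3, 1); releases (1, 2, 0), pool now (8, 5, 1)


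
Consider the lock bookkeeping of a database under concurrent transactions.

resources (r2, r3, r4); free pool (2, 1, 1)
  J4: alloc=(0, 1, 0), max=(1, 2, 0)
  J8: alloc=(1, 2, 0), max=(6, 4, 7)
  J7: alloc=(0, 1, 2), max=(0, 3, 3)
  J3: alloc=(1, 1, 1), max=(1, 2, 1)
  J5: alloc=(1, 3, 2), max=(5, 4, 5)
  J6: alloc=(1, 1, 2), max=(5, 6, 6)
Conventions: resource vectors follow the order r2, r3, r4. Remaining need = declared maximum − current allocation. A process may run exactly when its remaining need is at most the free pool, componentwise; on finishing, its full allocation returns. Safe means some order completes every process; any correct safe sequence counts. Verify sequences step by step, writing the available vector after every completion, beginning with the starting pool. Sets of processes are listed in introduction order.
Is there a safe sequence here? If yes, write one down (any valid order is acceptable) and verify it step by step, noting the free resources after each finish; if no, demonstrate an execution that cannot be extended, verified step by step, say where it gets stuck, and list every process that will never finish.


UNSAFE.
Key observation: J4, J7, J3 can finish, but then (3, 4, 4) is all there is, and the blocked group's r2 demands exceed it.
A maximal execution: J4, J7, J3 — then nothing else fits. Step-by-step check:
  pool = (2, 1, 1)
  run J4 (needs (1, 1, 0), free (2, 1, 1)); after release of (0, 1, 0) the pool is (2, 2, 1)
  run J7 (needs (0, 2, 1), free (2, 2, 1)); after release of (0, 1, 2) the pool is (2, 3, 3)
  run J3 (needs (0, 1, 0), free (2, 3, 3)); after release of (1, 1, 1) the pool is (3, 4, 4)
  blocked: J8 wants (5, 2, 7), pool (3, 4, 4) — not enough r2 and r4
  blocked: J5 wants (4, 1, 3), pool (3, 4, 4) — not enough r2
  blocked: J6 wants (4, 5, 4), pool (3, 4, 4) — not enough r2 and r3
Processes that can never finish: J8, J5 and J6.
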